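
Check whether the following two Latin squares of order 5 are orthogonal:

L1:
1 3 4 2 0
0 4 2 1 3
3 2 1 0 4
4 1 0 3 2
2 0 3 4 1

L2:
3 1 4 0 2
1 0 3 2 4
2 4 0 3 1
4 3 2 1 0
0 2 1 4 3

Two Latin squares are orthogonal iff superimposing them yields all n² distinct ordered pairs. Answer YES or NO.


Form the n² = 25 superimposed pairs (L1[i][j], L2[i][j]), row by row (rows and columns indexed from 0):
row 0: (1,3) (3,1) (4,4) (2,0) (0,2)
row 1: (0,1) (4,0) (2,3) (1,2) (3,4)
row 2: (3,2) (2,4) (1,0) (0,3) (4,1)
row 3: (4,4) (1,3) (0,2) (3,1) (2,0)
row 4: (2,0) (0,2) (3,1) (4,4) (1,3)
Orthogonality requires all 25 pairs distinct.
But the pair (4,4) repeats: cell (0,2) has L1 = 4, L2 = 4, and cell (3,0) has L1 = 4, L2 = 4.
A repeated pair means some other pair never occurs (only 15 distinct pairs out of 25), so the squares are not orthogonal.
Conclusion: NO.

NO


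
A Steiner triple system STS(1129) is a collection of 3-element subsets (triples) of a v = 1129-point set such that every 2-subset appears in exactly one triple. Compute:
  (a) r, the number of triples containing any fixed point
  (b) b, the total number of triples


An STS(v) is a 2-(v, 3, 1) BIBD: block size k = 3, λ = 1.
Replication: r(k − 1) = λ(v − 1) ⇒ r·2 = 1129 − 1 = 1128 ⇒ r = 564.
Block count: b = v(v − 1)/6 = 1129·1128/6 = 1273512/6 = 212252.

r = 564, b = 212252.


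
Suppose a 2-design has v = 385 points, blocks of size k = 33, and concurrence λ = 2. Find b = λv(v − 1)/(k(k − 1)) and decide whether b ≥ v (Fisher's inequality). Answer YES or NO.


b = λv(v − 1)/(k(k − 1)) = 2·385·384/(33·32) = 295680/1056 = 280.
Compare with v = 385: b < v, so Fisher's inequality fails.

NO


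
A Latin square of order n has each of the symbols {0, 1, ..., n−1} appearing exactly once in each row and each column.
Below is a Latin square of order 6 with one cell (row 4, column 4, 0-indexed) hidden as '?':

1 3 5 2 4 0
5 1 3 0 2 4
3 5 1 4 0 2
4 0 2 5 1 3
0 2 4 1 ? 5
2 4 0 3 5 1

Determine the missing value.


Row 4 contains symbols [0, 1, 2, 4, 5] — missing [3].
Column 4 contains symbols [0, 1, 2, 4, 5] — missing [3].
The missing symbol must appear in both missing sets; intersection = [3].
Therefore the hidden value is 3.

Missing value = 3.


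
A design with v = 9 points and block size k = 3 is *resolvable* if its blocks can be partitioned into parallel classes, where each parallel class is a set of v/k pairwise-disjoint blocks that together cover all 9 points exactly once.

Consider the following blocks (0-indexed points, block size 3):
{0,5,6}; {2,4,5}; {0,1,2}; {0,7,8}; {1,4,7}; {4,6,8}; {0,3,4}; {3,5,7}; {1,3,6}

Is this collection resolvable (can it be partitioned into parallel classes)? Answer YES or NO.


v = 9, block size k = 3, number of blocks = 9.
For resolvability, blocks must partition into parallel classes of size v/k = 3.
Total blocks must therefore be a multiple of 3: 9 = 3·3 + 0 ⇒ divisible ✓.
Consider block {0,5,6}. The only other block(s) in the collection disjoint from it are {1,4,7} — just 1 block(s). Any parallel class containing {0,5,6} would need 2 other blocks each disjoint from it, so no parallel class of size 3 can contain {0,5,6}.
Since every block must belong to some parallel class in a resolution, the collection cannot be partitioned into parallel classes.
Resolvable? NO.

NO


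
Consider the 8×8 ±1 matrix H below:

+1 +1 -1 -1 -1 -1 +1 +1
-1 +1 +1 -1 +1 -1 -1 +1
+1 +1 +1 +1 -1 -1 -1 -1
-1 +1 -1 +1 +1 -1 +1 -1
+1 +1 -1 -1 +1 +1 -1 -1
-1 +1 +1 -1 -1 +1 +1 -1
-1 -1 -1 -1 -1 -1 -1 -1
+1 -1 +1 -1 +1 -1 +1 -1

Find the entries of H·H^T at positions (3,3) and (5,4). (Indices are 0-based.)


Row 3 of H: [-1, 1, -1, 1, 1, -1, 1, -1].
Row 4 of H: [1, 1, -1, -1, 1, 1, -1, -1].
Row 5 of H: [-1, 1, 1, -1, -1, 1, 1, -1].
(H·H^T)[3][3] = Σ_j H[3][j]·H[3][j] = (-1)² + (1)² + (-1)² + (1)² + (1)² + (-1)² + (1)² + (-1)² = 1 + 1 + 1 + 1 + 1 + 1 + 1 + 1 = 8.
(H·H^T)[5][4] = Σ_j H[5][j]·H[4][j] = (-1)·(1) + (1)·(1) + (1)·(-1) + (-1)·(-1) + (-1)·(1) + (1)·(1) + (1)·(-1) + (-1)·(-1) = -1 + 1 + -1 + 1 + -1 + 1 + -1 + 1 = 0.
So rows 5 and 4 are orthogonal; the diagonal entry equals n = 8.

(3,3) entry = 8; (5,4) entry = 0.


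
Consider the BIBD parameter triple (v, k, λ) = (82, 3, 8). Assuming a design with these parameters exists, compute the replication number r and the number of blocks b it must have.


Any 2-(v, k, λ) BIBD satisfies two necessary conditions:
  (i)  Each point sits in r blocks, and counting incidences through any fixed point gives r(k − 1) = λ(v − 1), so r = λ(v − 1)/(k − 1).
  (ii) Total incidences bk = vr, so b = vr/k.
Step 1: r = λ(v − 1)/(k − 1) = 8·(82 − 1)/(3 − 1) = 8·81/2 = 648/2 = 324.
Step 2: b = vr/k = 82·324/3 = 26568/3 = 8856.
Check integrality: r = 324 ∈ Z ✓, b = 8856 ∈ Z ✓.
(These identities are necessary conditions: they determine r and b for any design with these parameters, but do not by themselves prove that one exists.)

r = 324, b = 8856.


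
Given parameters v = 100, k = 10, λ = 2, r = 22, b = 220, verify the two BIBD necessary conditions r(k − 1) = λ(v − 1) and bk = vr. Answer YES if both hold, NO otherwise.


Condition (i): r(k − 1) = 22·9 = 198; λ(v − 1) = 2·99 = 198. Match? YES.
Condition (ii): bk = 220·10 = 2200; vr = 100·22 = 2200. Match? YES.
Both conditions hold? YES.

YES


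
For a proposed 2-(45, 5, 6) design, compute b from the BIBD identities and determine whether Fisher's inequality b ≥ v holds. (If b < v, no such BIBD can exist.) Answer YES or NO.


r = λ(v − 1)/(k − 1) = 6·44/4 = 66.
b = vr/k = 45·66/5 = 594.
Fisher's inequality: b ≥ v ⇔ 594 ≥ 45? YES.

YES


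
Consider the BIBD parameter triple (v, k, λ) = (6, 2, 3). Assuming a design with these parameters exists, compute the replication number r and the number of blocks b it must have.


Any 2-(v, k, λ) BIBD satisfies two necessary conditions:
  (i)  Each point sits in r blocks, and counting incidences through any fixed point gives r(k − 1) = λ(v − 1), so r = λ(v − 1)/(k − 1).
  (ii) Total incidences bk = vr, so b = vr/k.
Step 1: r = λ(v − 1)/(k − 1) = 3·(6 − 1)/(2 − 1) = 3·5/1 = 15/1 = 15.
Step 2: b = vr/k = 6·15/2 = 90/2 = 45.
Check integrality: r = 15 ∈ Z ✓, b = 45 ∈ Z ✓.
(These identities are necessary conditions: they determine r and b for any design with these parameters, but do not by themselves prove that one exists.)

r = 15, b = 45.


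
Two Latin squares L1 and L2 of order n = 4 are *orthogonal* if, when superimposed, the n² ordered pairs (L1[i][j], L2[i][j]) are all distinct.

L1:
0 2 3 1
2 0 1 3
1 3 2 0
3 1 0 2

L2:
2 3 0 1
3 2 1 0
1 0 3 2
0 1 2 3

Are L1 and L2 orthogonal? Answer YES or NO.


Form the n² = 16 superimposed pairs (L1[i][j], L2[i][j]), row by row (rows and columns indexed from 0):
row 0: (0,2) (2,3) (3,0) (1,1)
row 1: (2,3) (0,2) (1,1) (3,0)
row 2: (1,1) (3,0) (2,3) (0,2)
row 3: (3,0) (1,1) (0,2) (2,3)
Orthogonality requires all 16 pairs distinct.
But the pair (2,3) repeats: cell (0,1) has L1 = 2, L2 = 3, and cell (1,0) has L1 = 2, L2 = 3.
A repeated pair means some other pair never occurs (only 4 distinct pairs out of 16), so the squares are not orthogonal.
Conclusion: NO.

NO


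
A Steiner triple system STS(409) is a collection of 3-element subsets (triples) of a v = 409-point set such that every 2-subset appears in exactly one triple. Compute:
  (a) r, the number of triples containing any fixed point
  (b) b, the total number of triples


An STS(v) is a 2-(v, 3, 1) BIBD: block size k = 3, λ = 1.
Replication: r(k − 1) = λ(v − 1) ⇒ r·2 = 409 − 1 = 408 ⇒ r = 204.
Block count: bk = vr ⇒ b·3 = 409·204 = 83436 ⇒ b = 27812.
(Check via b = v(v − 1)/6 = 409·408/6 = 166872/6 = 27812.)

r = 204, b = 27812.


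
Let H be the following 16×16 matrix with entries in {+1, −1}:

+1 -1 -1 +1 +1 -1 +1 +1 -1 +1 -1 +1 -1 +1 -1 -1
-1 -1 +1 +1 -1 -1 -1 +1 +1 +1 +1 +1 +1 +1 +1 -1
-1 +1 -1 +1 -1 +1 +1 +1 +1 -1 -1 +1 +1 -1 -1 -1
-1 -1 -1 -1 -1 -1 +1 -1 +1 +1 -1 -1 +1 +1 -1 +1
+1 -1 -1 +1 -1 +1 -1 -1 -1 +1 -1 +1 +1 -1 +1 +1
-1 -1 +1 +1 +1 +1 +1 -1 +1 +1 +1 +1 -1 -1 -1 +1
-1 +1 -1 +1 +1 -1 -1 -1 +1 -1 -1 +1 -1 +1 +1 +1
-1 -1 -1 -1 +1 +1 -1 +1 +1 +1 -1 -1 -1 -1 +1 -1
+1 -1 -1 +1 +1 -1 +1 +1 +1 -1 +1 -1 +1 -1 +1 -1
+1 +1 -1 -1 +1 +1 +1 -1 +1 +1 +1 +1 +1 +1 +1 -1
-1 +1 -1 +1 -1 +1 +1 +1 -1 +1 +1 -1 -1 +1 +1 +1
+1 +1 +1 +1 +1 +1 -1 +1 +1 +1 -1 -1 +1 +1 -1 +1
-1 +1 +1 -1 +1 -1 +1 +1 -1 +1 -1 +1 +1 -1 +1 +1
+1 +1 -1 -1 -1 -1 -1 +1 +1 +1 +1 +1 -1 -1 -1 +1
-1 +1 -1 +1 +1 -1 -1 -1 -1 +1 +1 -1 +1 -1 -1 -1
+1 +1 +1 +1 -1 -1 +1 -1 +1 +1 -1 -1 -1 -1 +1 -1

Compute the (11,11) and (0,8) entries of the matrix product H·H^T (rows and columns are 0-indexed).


Row 0 of H: [1, -1, -1, 1, 1, -1, 1, 1, -1, 1, -1, 1, -1, 1, -1, -1].
Row 8 of H: [1, -1, -1, 1, 1, -1, 1, 1, 1, -1, 1, -1, 1, -1, 1, -1].
Row 11 of H: [1, 1, 1, 1, 1, 1, -1, 1, 1, 1, -1, -1, 1, 1, -1, 1].
(H·H^T)[11][11] = Σ_j H[11][j]·H[11][j] = (1)² + (1)² + (1)² + (1)² + (1)² + (1)² + (-1)² + (1)² + (1)² + (1)² + (-1)² + (-1)² + (1)² + (1)² + (-1)² + (1)² = 1 + 1 + 1 + 1 + 1 + 1 + 1 + 1 + 1 + 1 + 1 + 1 + 1 + 1 + 1 + 1 = 16.
(H·H^T)[0][8] = Σ_j H[0][j]·H[8][j] = (1)·(1) + (-1)·(-1) + (-1)·(-1) + (1)·(1) + (1)·(1) + (-1)·(-1) + (1)·(1) + (1)·(1) + (-1)·(1) + (1)·(-1) + (-1)·(1) + (1)·(-1) + (-1)·(1) + (1)·(-1) + (-1)·(1) + (-1)·(-1) = 1 + 1 + 1 + 1 + 1 + 1 + 1 + 1 + -1 + -1 + -1 + -1 + -1 + -1 + -1 + 1 = 2.
Rows 0 and 8 are not orthogonal (dot product = 2 ≠ 0), so H is not a Hadamard matrix.

(11,11) entry = 16; (0,8) entry = 2.


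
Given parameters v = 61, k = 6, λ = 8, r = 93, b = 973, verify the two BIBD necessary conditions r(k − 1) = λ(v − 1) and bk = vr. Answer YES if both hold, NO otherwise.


Condition (i): r(k − 1) = 93·5 = 465; λ(v − 1) = 8·60 = 480. Match? NO.
Condition (ii): bk = 973·6 = 5838; vr = 61·93 = 5673. Match? NO.
Both conditions hold? NO.

NO


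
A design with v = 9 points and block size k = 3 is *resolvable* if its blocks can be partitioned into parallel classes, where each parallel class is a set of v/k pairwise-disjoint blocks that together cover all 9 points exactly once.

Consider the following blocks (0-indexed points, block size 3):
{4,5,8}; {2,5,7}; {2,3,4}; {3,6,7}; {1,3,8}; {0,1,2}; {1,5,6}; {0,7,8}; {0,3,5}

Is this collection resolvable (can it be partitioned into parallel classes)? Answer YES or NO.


v = 9, block size k = 3, number of blocks = 9.
For resolvability, blocks must partition into parallel classes of size v/k = 3.
Total blocks must therefore be a multiple of 3: 9 = 3·3 + 0 ⇒ divisible ✓.
Consider block {2,5,7}. The only other block(s) in the collection disjoint from it are {1,3,8} — just 1 block(s). Any parallel class containing {2,5,7} would need 2 other blocks each disjoint from it, so no parallel class of size 3 can contain {2,5,7}.
Since every block must belong to some parallel class in a resolution, the collection cannot be partitioned into parallel classes.
Resolvable? NO.

NO


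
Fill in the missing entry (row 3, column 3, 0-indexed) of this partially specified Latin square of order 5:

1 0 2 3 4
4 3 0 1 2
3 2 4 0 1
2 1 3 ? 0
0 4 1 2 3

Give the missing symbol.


Row 3 contains symbols [0, 1, 2, 3] — missing [4].
Column 3 contains symbols [0, 1, 2, 3] — missing [4].
The missing symbol must appear in both missing sets; intersection = [4].
Therefore the hidden value is 4.

Missing value = 4.


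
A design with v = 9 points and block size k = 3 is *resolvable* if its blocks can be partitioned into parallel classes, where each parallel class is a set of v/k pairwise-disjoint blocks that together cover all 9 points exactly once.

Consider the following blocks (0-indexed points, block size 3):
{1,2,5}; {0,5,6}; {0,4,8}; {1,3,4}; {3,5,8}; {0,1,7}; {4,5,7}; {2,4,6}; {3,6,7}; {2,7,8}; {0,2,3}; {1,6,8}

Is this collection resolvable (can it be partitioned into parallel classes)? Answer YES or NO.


v = 9, block size k = 3, number of blocks = 12.
For resolvability, blocks must partition into parallel classes of size v/k = 3.
Total blocks must therefore be a multiple of 3: 12 = 3·4 + 0 ⇒ divisible ✓.
Greedy packing gives 4 candidate class(es). Each should be a full parallel class (size 3, covers all 9 points).
  Class 1 (3 blocks): {1,2,5}; {0,4,8}; {3,6,7}. Points covered: [0, 1, 2, 3, 4, 5, 6, 7, 8].
  Class 2 (3 blocks): {0,5,6}; {1,3,4}; {2,7,8}. Points covered: [0, 1, 2, 3, 4, 5, 6, 7, 8].
  Class 3 (3 blocks): {3,5,8}; {0,1,7}; {2,4,6}. Points covered: [0, 1, 2, 3, 4, 5, 6, 7, 8].
  Class 4 (3 blocks): {4,5,7}; {0,2,3}; {1,6,8}. Points covered: [0, 1, 2, 3, 4, 5, 6, 7, 8].
All classes full (size 3)? YES. All classes cover every point? YES.
Resolvable? YES.

YES


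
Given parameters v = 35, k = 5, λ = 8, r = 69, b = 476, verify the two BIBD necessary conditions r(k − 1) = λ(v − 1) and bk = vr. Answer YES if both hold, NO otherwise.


Condition (i): r(k − 1) = 69·4 = 276; λ(v − 1) = 8·34 = 272. Match? NO.
Condition (ii): bk = 476·5 = 2380; vr = 35·69 = 2415. Match? NO.
Both conditions hold? NO.

NO


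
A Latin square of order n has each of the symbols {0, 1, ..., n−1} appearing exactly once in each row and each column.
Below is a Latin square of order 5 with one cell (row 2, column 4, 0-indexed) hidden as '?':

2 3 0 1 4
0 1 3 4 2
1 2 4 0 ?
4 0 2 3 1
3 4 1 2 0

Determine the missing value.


Row 2 contains symbols [0, 1, 2, 4] — missing [3].
Column 4 contains symbols [0, 1, 2, 4] — missing [3].
The missing symbol must appear in both missing sets; intersection = [3].
Therefore the hidden value is 3.

Missing value = 3.


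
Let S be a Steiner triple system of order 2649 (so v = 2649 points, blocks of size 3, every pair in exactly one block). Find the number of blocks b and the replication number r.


An STS(v) is a 2-(v, 3, 1) BIBD: block size k = 3, λ = 1.
Replication: r(k − 1) = λ(v − 1) ⇒ r·2 = 2649 − 1 = 2648 ⇒ r = 1324.
Block count: b = v(v − 1)/6 = 2649·2648/6 = 7014552/6 = 1169092.

r = 1324, b = 1169092.


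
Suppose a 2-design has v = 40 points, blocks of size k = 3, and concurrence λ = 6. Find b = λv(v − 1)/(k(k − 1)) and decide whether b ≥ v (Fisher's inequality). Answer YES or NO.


b = λv(v − 1)/(k(k − 1)) = 6·40·39/(3·2) = 9360/6 = 1560.
Compare with v = 40: b ≥ v, so Fisher's inequality holds.

YES


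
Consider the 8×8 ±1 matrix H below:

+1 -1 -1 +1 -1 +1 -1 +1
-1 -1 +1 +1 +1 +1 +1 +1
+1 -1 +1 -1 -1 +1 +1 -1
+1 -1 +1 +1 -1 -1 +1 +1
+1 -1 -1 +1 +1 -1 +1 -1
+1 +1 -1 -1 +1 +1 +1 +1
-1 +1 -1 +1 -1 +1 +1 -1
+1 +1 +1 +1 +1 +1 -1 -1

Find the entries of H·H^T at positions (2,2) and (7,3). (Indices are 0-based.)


Row 2 of H: [1, -1, 1, -1, -1, 1, 1, -1].
Row 3 of H: [1, -1, 1, 1, -1, -1, 1, 1].
Row 7 of H: [1, 1, 1, 1, 1, 1, -1, -1].
(H·H^T)[2][2] = Σ_j H[2][j]·H[2][j] = (1)² + (-1)² + (1)² + (-1)² + (-1)² + (1)² + (1)² + (-1)² = 1 + 1 + 1 + 1 + 1 + 1 + 1 + 1 = 8.
(H·H^T)[7][3] = Σ_j H[7][j]·H[3][j] = (1)·(1) + (1)·(-1) + (1)·(1) + (1)·(1) + (1)·(-1) + (1)·(-1) + (-1)·(1) + (-1)·(1) = 1 + -1 + 1 + 1 + -1 + -1 + -1 + -1 = -2.
Rows 7 and 3 are not orthogonal (dot product = -2 ≠ 0), so H is not a Hadamard matrix.

(2,2) entry = 8; (7,3) entry = -2.


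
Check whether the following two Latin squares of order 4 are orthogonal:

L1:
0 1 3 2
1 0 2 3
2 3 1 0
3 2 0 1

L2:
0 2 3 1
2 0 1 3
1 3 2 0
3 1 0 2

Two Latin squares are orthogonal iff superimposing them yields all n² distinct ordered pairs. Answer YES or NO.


Form the n² = 16 superimposed pairs (L1[i][j], L2[i][j]), row by row (rows and columns indexed from 0):
row 0: (0,0) (1,2) (3,3) (2,1)
row 1: (1,2) (0,0) (2,1) (3,3)
row 2: (2,1) (3,3) (1,2) (0,0)
row 3: (3,3) (2,1) (0,0) (1,2)
Orthogonality requires all 16 pairs distinct.
But the pair (1,2) repeats: cell (0,1) has L1 = 1, L2 = 2, and cell (1,0) has L1 = 1, L2 = 2.
A repeated pair means some other pair never occurs (only 4 distinct pairs out of 16), so the squares are not orthogonal.
Conclusion: NO.

NO


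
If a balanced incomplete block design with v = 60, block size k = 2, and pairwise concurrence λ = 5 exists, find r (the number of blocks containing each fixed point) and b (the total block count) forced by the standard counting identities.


Any 2-(v, k, λ) BIBD satisfies two necessary conditions:
  (i)  Each point sits in r blocks, and counting incidences through any fixed point gives r(k − 1) = λ(v − 1), so r = λ(v − 1)/(k − 1).
  (ii) Total incidences bk = vr, so b = vr/k.
Step 1: r = λ(v − 1)/(k − 1) = 5·(60 − 1)/(2 − 1) = 5·59/1 = 295/1 = 295.
Step 2: b = vr/k = 60·295/2 = 17700/2 = 8850.
Check integrality: r = 295 ∈ Z ✓, b = 8850 ∈ Z ✓.
(These identities are necessary conditions: they determine r and b for any design with these parameters, but do not by themselves prove that one exists.)

r = 295, b = 8850.


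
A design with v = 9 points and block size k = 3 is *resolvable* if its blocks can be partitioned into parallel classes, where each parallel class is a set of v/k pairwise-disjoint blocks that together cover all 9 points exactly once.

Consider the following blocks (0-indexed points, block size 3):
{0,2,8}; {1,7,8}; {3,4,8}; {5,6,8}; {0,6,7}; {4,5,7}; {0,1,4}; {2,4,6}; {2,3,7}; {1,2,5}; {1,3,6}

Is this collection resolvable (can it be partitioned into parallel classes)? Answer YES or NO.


v = 9, block size k = 3, number of blocks = 11.
For resolvability, blocks must partition into parallel classes of size v/k = 3.
Total blocks must therefore be a multiple of 3: 11 = 3·3 + 2 ⇒ not divisible ✗.
Resolvable? NO.

NO


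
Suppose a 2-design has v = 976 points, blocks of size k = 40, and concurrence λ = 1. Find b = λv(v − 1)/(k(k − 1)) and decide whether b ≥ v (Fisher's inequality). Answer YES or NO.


r = λ(v − 1)/(k − 1) = 1·975/39 = 25.
b = vr/k = 976·25/40 = 610.
Fisher's inequality: b ≥ v ⇔ 610 ≥ 976? NO.

NO


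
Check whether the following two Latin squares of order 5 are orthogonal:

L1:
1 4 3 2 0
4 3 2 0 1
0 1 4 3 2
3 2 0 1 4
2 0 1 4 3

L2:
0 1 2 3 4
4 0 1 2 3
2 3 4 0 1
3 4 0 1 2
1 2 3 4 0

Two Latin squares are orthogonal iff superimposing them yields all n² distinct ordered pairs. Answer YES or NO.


Form the n² = 25 superimposed pairs (L1[i][j], L2[i][j]), row by row (rows and columns indexed from 0):
row 0: (1,0) (4,1) (3,2) (2,3) (0,4)
row 1: (4,4) (3,0) (2,1) (0,2) (1,3)
row 2: (0,2) (1,3) (4,4) (3,0) (2,1)
row 3: (3,3) (2,4) (0,0) (1,1) (4,2)
row 4: (2,1) (0,2) (1,3) (4,4) (3,0)
Orthogonality requires all 25 pairs distinct.
But the pair (0,2) repeats: cell (1,3) has L1 = 0, L2 = 2, and cell (2,0) has L1 = 0, L2 = 2.
A repeated pair means some other pair never occurs (only 15 distinct pairs out of 25), so the squares are not orthogonal.
Conclusion: NO.

NO


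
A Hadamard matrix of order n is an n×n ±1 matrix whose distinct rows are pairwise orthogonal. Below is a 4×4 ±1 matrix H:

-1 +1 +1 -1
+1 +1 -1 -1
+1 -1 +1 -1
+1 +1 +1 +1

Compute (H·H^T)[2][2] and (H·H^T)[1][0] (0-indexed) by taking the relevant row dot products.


Row 0 of H: [-1, 1, 1, -1].
Row 1 of H: [1, 1, -1, -1].
Row 2 of H: [1, -1, 1, -1].
(H·H^T)[2][2] = Σ_j H[2][j]·H[2][j] = (1)² + (-1)² + (1)² + (-1)² = 1 + 1 + 1 + 1 = 4.
(H·H^T)[1][0] = Σ_j H[1][j]·H[0][j] = (1)·(-1) + (1)·(1) + (-1)·(1) + (-1)·(-1) = -1 + 1 + -1 + 1 = 0.
So rows 1 and 0 are orthogonal; the diagonal entry equals n = 4.

(2,2) entry = 4; (1,0) entry = 0.


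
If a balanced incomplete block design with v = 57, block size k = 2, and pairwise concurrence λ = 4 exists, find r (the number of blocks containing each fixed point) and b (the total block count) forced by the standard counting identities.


Any 2-(v, k, λ) BIBD satisfies two necessary conditions:
  (i)  Each point sits in r blocks, and counting incidences through any fixed point gives r(k − 1) = λ(v − 1), so r = λ(v − 1)/(k − 1).
  (ii) Total incidences bk = vr, so b = vr/k.
Step 1: r = λ(v − 1)/(k − 1) = 4·(57 − 1)/(2 − 1) = 4·56/1 = 224/1 = 224.
Step 2: b = vr/k = 57·224/2 = 12768/2 = 6384.
Check integrality: r = 224 ∈ Z ✓, b = 6384 ∈ Z ✓.
(These identities are necessary conditions: they determine r and b for any design with these parameters, but do not by themselves prove that one exists.)

r = 224, b = 6384.


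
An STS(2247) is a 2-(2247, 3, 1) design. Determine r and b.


An STS(v) is a 2-(v, 3, 1) BIBD: block size k = 3, λ = 1.
Replication: r(k − 1) = λ(v − 1) ⇒ r·2 = 2247 − 1 = 2246 ⇒ r = 1123.
Block count: bk = vr ⇒ b·3 = 2247·1123 = 2523381 ⇒ b = 841127.
(Check via b = v(v − 1)/6 = 2247·2246/6 = 5046762/6 = 841127.)

r = 1123, b = 841127.


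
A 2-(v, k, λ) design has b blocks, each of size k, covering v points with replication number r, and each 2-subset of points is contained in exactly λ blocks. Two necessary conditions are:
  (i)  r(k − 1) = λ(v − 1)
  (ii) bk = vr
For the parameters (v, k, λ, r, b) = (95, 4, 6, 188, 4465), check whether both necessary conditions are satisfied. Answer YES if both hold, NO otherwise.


Condition (i): r(k − 1) = 188·3 = 564; λ(v − 1) = 6·94 = 564. Match? YES.
Condition (ii): bk = 4465·4 = 17860; vr = 95·188 = 17860. Match? YES.
Both conditions hold? YES.

YES


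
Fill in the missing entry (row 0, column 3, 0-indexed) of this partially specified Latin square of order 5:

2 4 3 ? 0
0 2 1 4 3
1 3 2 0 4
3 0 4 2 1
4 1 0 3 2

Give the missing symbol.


Row 0 contains symbols [0, 2, 3, 4] — missing [1].
Column 3 contains symbols [0, 2, 3, 4] — missing [1].
The missing symbol must appear in both missing sets; intersection = [1].
Therefore the hidden value is 1.

Missing value = 1.


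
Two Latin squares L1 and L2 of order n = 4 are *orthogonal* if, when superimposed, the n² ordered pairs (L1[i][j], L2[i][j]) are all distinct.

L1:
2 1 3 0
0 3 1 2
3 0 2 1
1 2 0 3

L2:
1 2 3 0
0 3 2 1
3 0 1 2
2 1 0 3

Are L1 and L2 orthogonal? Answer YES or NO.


Form the n² = 16 superimposed pairs (L1[i][j], L2[i][j]), row by row (rows and columns indexed from 0):
row 0: (2,1) (1,2) (3,3) (0,0)
row 1: (0,0) (3,3) (1,2) (2,1)
row 2: (3,3) (0,0) (2,1) (1,2)
row 3: (1,2) (2,1) (0,0) (3,3)
Orthogonality requires all 16 pairs distinct.
But the pair (0,0) repeats: cell (0,3) has L1 = 0, L2 = 0, and cell (1,0) has L1 = 0, L2 = 0.
A repeated pair means some other pair never occurs (only 4 distinct pairs out of 16), so the squares are not orthogonal.
Conclusion: NO.

NO


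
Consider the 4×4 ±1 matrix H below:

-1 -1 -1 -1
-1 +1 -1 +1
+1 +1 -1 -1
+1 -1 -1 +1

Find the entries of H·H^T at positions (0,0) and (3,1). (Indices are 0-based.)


Row 0 of H: [-1, -1, -1, -1].
Row 1 of H: [-1, 1, -1, 1].
Row 3 of H: [1, -1, -1, 1].
(H·H^T)[0][0] = Σ_j H[0][j]·H[0][j] = (-1)² + (-1)² + (-1)² + (-1)² = 1 + 1 + 1 + 1 = 4.
(H·H^T)[3][1] = Σ_j H[3][j]·H[1][j] = (1)·(-1) + (-1)·(1) + (-1)·(-1) + (1)·(1) = -1 + -1 + 1 + 1 = 0.
So rows 3 and 1 are orthogonal; the diagonal entry equals n = 4.

(0,0) entry = 4; (3,1) entry = 0.


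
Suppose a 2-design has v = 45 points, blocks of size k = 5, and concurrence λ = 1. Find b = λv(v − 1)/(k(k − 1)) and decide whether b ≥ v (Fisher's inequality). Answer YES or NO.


b = λv(v − 1)/(k(k − 1)) = 1·45·44/(5·4) = 1980/20 = 99.
Compare with v = 45: b ≥ v, so Fisher's inequality holds.

YES


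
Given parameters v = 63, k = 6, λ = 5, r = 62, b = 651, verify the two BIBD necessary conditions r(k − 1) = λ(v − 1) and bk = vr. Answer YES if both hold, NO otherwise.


Condition (i): r(k − 1) = 62·5 = 310; λ(v − 1) = 5·62 = 310. Match? YES.
Condition (ii): bk = 651·6 = 3906; vr = 63·62 = 3906. Match? YES.
Both conditions hold? YES.

YES


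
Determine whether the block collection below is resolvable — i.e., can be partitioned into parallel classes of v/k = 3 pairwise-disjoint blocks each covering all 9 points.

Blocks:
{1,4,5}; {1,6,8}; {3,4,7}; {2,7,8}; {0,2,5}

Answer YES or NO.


v = 9, block size k = 3, number of blocks = 5.
For resolvability, blocks must partition into parallel classes of size v/k = 3.
Total blocks must therefore be a multiple of 3: 5 = 3·1 + 2 ⇒ not divisible ✗.
Resolvable? NO.

NO


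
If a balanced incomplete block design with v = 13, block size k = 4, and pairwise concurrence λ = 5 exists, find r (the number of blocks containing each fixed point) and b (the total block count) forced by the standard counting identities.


Any 2-(v, k, λ) BIBD satisfies two necessary conditions:
  (i)  Each point sits in r blocks, and counting incidences through any fixed point gives r(k − 1) = λ(v − 1), so r = λ(v − 1)/(k − 1).
  (ii) Total incidences bk = vr, so b = vr/k.
Step 1: r = λ(v − 1)/(k − 1) = 5·(13 − 1)/(4 − 1) = 5·12/3 = 60/3 = 20.
Step 2: b = vr/k = 13·20/4 = 260/4 = 65.
Check integrality: r = 20 ∈ Z ✓, b = 65 ∈ Z ✓.
(These identities are necessary conditions: they determine r and b for any design with these parameters, but do not by themselves prove that one exists.)

r = 20, b = 65.


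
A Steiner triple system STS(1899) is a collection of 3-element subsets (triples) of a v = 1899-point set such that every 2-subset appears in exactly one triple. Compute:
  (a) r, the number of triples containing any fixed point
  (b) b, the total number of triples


An STS(v) is a 2-(v, 3, 1) BIBD: block size k = 3, λ = 1.
Replication: r(k − 1) = λ(v − 1) ⇒ r·2 = 1899 − 1 = 1898 ⇒ r = 949.
Block count: bk = vr ⇒ b·3 = 1899·949 = 1802151 ⇒ b = 600717.

r = 949, b = 600717.


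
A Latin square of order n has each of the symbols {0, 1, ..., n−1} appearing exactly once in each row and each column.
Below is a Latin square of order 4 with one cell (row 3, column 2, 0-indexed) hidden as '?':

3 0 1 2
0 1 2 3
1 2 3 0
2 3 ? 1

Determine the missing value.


Row 3 contains symbols [1, 2, 3] — missing [0].
Column 2 contains symbols [1, 2, 3] — missing [0].
The missing symbol must appear in both missing sets; intersection = [0].
Therefore the hidden value is 0.

Missing value = 0.


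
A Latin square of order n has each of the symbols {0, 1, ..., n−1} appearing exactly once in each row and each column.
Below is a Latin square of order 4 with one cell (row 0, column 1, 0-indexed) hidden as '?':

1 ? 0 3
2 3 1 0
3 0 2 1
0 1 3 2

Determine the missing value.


Row 0 contains symbols [0, 1, 3] — missing [2].
Column 1 contains symbols [0, 1, 3] — missing [2].
The missing symbol must appear in both missing sets; intersection = [2].
Therefore the hidden value is 2.

Missing value = 2.


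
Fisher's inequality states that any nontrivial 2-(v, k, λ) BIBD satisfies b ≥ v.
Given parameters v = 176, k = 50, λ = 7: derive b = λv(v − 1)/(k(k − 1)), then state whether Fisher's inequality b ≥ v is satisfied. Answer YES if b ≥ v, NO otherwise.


b = λv(v − 1)/(k(k − 1)) = 7·176·175/(50·49) = 215600/2450 = 88.
Compare with v = 176: b < v, so Fisher's inequality fails.

NO


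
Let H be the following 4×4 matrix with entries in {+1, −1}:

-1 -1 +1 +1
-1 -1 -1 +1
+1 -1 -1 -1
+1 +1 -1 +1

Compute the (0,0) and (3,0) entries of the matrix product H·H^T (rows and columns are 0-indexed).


Row 0 of H: [-1, -1, 1, 1].
Row 3 of H: [1, 1, -1, 1].
(H·H^T)[0][0] = Σ_j H[0][j]·H[0][j] = (-1)² + (-1)² + (1)² + (1)² = 1 + 1 + 1 + 1 = 4.
(H·H^T)[3][0] = Σ_j H[3][j]·H[0][j] = (1)·(-1) + (1)·(-1) + (-1)·(1) + (1)·(1) = -1 + -1 + -1 + 1 = -2.
Rows 3 and 0 are not orthogonal (dot product = -2 ≠ 0), so H is not a Hadamard matrix.

(0,0) entry = 4; (3,0) entry = -2.


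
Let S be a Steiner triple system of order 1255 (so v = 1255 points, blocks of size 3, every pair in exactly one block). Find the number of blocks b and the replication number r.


An STS(v) is a 2-(v, 3, 1) BIBD: block size k = 3, λ = 1.
Replication: r(k − 1) = λ(v − 1) ⇒ r·2 = 1255 − 1 = 1254 ⇒ r = 627.
Block count: b = v(v − 1)/6 = 1255·1254/6 = 1573770/6 = 262295.
(Check via bk = vr: 262295·3 = 786885 = 1255·627 = 786885 ✓.)

r = 627, b = 262295.


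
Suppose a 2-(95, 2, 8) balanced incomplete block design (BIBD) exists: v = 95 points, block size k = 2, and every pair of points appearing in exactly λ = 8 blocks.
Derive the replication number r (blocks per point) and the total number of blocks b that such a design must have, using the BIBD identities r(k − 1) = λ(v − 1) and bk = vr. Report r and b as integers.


Any 2-(v, k, λ) BIBD satisfies two necessary conditions:
  (i)  Each point sits in r blocks, and counting incidences through any fixed point gives r(k − 1) = λ(v − 1), so r = λ(v − 1)/(k − 1).
  (ii) Total incidences bk = vr, so b = vr/k.
Step 1: r = λ(v − 1)/(k − 1) = 8·(95 − 1)/(2 − 1) = 8·94/1 = 752/1 = 752.
Step 2: b = vr/k = 95·752/2 = 71440/2 = 35720.
Check integrality: r = 752 ∈ Z ✓, b = 35720 ∈ Z ✓.
(These identities are necessary conditions: they determine r and b for any design with these parameters, but do not by themselves prove that one exists.)

r = 752, b = 35720.


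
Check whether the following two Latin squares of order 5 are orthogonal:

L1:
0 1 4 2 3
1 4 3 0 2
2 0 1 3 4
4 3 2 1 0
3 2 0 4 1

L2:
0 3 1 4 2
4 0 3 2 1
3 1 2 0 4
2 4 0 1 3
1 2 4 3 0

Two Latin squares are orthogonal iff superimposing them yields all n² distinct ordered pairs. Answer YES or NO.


Form the n² = 25 superimposed pairs (L1[i][j], L2[i][j]), row by row (rows and columns indexed from 0):
row 0: (0,0) (1,3) (4,1) (2,4) (3,2)
row 1: (1,4) (4,0) (3,3) (0,2) (2,1)
row 2: (2,3) (0,1) (1,2) (3,0) (4,4)
row 3: (4,2) (3,4) (2,0) (1,1) (0,3)
row 4: (3,1) (2,2) (0,4) (4,3) (1,0)
Orthogonality requires all 25 pairs distinct.
Check by first coordinate: for each symbol s of L1, list the L2 entries in the n cells where L1 = s; they must all differ.
  L1 = 0: L2 entries (in reading order) 0, 2, 1, 3, 4 — all 5 distinct ✓
  L1 = 1: L2 entries (in reading order) 3, 4, 2, 1, 0 — all 5 distinct ✓
  L1 = 2: L2 entries (in reading order) 4, 1, 3, 0, 2 — all 5 distinct ✓
  L1 = 3: L2 entries (in reading order) 2, 3, 0, 4, 1 — all 5 distinct ✓
  L1 = 4: L2 entries (in reading order) 1, 0, 4, 2, 3 — all 5 distinct ✓
Every symbol of L1 meets every symbol of L2 exactly once, so all 25 pairs are distinct (25 of 25).
Conclusion: YES.

YES


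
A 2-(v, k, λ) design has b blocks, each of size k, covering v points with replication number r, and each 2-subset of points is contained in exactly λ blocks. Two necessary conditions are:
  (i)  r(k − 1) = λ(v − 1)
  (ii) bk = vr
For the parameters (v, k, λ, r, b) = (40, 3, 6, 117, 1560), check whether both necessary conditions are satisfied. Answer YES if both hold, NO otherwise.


Condition (i): r(k − 1) = 117·2 = 234; λ(v − 1) = 6·39 = 234. Match? YES.
Condition (ii): bk = 1560·3 = 4680; vr = 40·117 = 4680. Match? YES.
Both conditions hold? YES.

YES


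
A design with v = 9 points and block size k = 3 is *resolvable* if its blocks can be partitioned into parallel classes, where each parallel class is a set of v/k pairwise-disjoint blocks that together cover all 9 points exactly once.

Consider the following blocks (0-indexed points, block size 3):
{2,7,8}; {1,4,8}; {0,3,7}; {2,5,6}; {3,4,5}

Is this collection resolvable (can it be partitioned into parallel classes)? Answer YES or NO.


v = 9, block size k = 3, number of blocks = 5.
For resolvability, blocks must partition into parallel classes of size v/k = 3.
Total blocks must therefore be a multiple of 3: 5 = 3·1 + 2 ⇒ not divisible ✗.
Resolvable? NO.

NO


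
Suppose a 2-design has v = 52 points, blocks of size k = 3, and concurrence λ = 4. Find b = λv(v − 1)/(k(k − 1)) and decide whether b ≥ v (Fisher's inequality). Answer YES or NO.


r = λ(v − 1)/(k − 1) = 4·51/2 = 102.
b = vr/k = 52·102/3 = 1768.
Fisher's inequality: b ≥ v ⇔ 1768 ≥ 52? YES.

YES


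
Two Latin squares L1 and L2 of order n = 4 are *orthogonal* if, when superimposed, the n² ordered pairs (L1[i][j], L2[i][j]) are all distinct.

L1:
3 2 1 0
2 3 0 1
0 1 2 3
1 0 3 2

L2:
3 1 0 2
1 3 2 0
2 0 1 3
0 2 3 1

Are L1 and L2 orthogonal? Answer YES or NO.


Form the n² = 16 superimposed pairs (L1[i][j], L2[i][j]), row by row (rows and columns indexed from 0):
row 0: (3,3) (2,1) (1,0) (0,2)
row 1: (2,1) (3,3) (0,2) (1,0)
row 2: (0,2) (1,0) (2,1) (3,3)
row 3: (1,0) (0,2) (3,3) (2,1)
Orthogonality requires all 16 pairs distinct.
But the pair (2,1) repeats: cell (0,1) has L1 = 2, L2 = 1, and cell (1,0) has L1 = 2, L2 = 1.
A repeated pair means some other pair never occurs (only 4 distinct pairs out of 16), so the squares are not orthogonal.
Conclusion: NO.

NO


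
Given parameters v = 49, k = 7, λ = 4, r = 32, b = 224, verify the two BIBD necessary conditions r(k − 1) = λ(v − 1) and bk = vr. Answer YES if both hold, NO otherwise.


Condition (i): r(k − 1) = 32·6 = 192; λ(v − 1) = 4·48 = 192. Match? YES.
Condition (ii): bk = 224·7 = 1568; vr = 49·32 = 1568. Match? YES.
Both conditions hold? YES.

YES


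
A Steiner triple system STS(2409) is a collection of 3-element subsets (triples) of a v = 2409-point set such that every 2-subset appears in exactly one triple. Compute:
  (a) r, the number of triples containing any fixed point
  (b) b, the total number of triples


An STS(v) is a 2-(v, 3, 1) BIBD: block size k = 3, λ = 1.
Replication: r(k − 1) = λ(v − 1) ⇒ r·2 = 2409 − 1 = 2408 ⇒ r = 1204.
Block count: b = v(v − 1)/6 = 2409·2408/6 = 5800872/6 = 966812.
(Check via bk = vr: 966812·3 = 2900436 = 2409·1204 = 2900436 ✓.)

r = 1204, b = 966812.


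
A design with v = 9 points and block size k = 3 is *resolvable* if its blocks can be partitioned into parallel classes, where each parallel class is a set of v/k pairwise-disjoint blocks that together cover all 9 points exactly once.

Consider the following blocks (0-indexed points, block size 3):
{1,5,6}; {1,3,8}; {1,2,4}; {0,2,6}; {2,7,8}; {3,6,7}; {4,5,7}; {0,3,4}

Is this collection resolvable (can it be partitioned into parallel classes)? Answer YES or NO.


v = 9, block size k = 3, number of blocks = 8.
For resolvability, blocks must partition into parallel classes of size v/k = 3.
Total blocks must therefore be a multiple of 3: 8 = 3·2 + 2 ⇒ not divisible ✗.
Resolvable? NO.

NO


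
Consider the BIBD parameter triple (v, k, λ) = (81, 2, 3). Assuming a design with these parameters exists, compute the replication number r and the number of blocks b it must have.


Any 2-(v, k, λ) BIBD satisfies two necessary conditions:
  (i)  Each point sits in r blocks, and counting incidences through any fixed point gives r(k − 1) = λ(v − 1), so r = λ(v − 1)/(k − 1).
  (ii) Total incidences bk = vr, so b = vr/k.
Step 1: r = λ(v − 1)/(k − 1) = 3·(81 − 1)/(2 − 1) = 3·80/1 = 240/1 = 240.
Step 2: b = vr/k = 81·240/2 = 19440/2 = 9720.
Check integrality: r = 240 ∈ Z ✓, b = 9720 ∈ Z ✓.
(These identities are necessary conditions: they determine r and b for any design with these parameters, but do not by themselves prove that one exists.)

r = 240, b = 9720.


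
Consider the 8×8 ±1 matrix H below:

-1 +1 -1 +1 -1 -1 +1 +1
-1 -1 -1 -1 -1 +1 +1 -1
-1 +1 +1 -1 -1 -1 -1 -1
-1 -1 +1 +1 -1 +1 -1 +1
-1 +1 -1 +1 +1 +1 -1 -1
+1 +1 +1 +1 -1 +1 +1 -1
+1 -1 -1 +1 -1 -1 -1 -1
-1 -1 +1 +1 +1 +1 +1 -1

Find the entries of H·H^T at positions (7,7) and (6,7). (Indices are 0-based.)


Row 6 of H: [1, -1, -1, 1, -1, -1, -1, -1].
Row 7 of H: [-1, -1, 1, 1, 1, 1, 1, -1].
(H·H^T)[7][7] = Σ_j H[7][j]·H[7][j] = (-1)² + (-1)² + (1)² + (1)² + (1)² + (1)² + (1)² + (-1)² = 1 + 1 + 1 + 1 + 1 + 1 + 1 + 1 = 8.
(H·H^T)[6][7] = Σ_j H[6][j]·H[7][j] = (1)·(-1) + (-1)·(-1) + (-1)·(1) + (1)·(1) + (-1)·(1) + (-1)·(1) + (-1)·(1) + (-1)·(-1) = -1 + 1 + -1 + 1 + -1 + -1 + -1 + 1 = -2.
Rows 6 and 7 are not orthogonal (dot product = -2 ≠ 0), so H is not a Hadamard matrix.

(7,7) entry = 8; (6,7) entry = -2.


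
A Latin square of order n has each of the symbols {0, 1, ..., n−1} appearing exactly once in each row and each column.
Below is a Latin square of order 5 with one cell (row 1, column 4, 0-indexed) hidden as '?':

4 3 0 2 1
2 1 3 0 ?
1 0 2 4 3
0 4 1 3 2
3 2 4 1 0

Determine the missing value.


Row 1 contains symbols [0, 1, 2, 3] — missing [4].
Column 4 contains symbols [0, 1, 2, 3] — missing [4].
The missing symbol must appear in both missing sets; intersection = [4].
Therefore the hidden value is 4.

Missing value = 4.


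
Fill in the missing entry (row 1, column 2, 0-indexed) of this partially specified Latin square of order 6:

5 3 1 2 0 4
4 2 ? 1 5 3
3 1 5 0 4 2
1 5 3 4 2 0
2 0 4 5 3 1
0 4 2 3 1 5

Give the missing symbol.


Row 1 contains symbols [1, 2, 3, 4, 5] — missing [0].
Column 2 contains symbols [1, 2, 3, 4, 5] — missing [0].
The missing symbol must appear in both missing sets; intersection = [0].
Therefore the hidden value is 0.

Missing value = 0.


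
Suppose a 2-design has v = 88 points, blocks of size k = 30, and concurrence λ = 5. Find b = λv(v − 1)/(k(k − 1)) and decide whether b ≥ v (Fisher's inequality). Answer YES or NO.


b = λv(v − 1)/(k(k − 1)) = 5·88·87/(30·29) = 38280/870 = 44.
Compare with v = 88: b < v, so Fisher's inequality fails.

NO


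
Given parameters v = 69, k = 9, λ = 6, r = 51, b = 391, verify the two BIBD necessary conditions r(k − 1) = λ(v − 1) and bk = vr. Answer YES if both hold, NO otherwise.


Condition (i): r(k − 1) = 51·8 = 408; λ(v − 1) = 6·68 = 408. Match? YES.
Condition (ii): bk = 391·9 = 3519; vr = 69·51 = 3519. Match? YES.
Both conditions hold? YES.

YES


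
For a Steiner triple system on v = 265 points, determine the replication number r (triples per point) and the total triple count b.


An STS(v) is a 2-(v, 3, 1) BIBD: block size k = 3, λ = 1.
Replication: r(k − 1) = λ(v − 1) ⇒ r·2 = 265 − 1 = 264 ⇒ r = 132.
Block count: bk = vr ⇒ b·3 = 265·132 = 34980 ⇒ b = 11660.
(Check via b = v(v − 1)/6 = 265·264/6 = 69960/6 = 11660.)

r = 132, b = 11660.


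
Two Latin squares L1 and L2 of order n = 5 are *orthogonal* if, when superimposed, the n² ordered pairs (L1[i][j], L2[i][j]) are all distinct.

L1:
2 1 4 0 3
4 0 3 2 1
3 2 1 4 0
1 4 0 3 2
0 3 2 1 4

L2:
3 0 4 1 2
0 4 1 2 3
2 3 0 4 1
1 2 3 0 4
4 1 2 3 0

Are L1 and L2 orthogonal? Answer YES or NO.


Form the n² = 25 superimposed pairs (L1[i][j], L2[i][j]), row by row (rows and columns indexed from 0):
row 0: (2,3) (1,0) (4,4) (0,1) (3,2)
row 1: (4,0) (0,4) (3,1) (2,2) (1,3)
row 2: (3,2) (2,3) (1,0) (4,4) (0,1)
row 3: (1,1) (4,2) (0,3) (3,0) (2,4)
row 4: (0,4) (3,1) (2,2) (1,3) (4,0)
Orthogonality requires all 25 pairs distinct.
But the pair (3,2) repeats: cell (0,4) has L1 = 3, L2 = 2, and cell (2,0) has L1 = 3, L2 = 2.
A repeated pair means some other pair never occurs (only 15 distinct pairs out of 25), so the squares are not orthogonal.
Conclusion: NO.

NO


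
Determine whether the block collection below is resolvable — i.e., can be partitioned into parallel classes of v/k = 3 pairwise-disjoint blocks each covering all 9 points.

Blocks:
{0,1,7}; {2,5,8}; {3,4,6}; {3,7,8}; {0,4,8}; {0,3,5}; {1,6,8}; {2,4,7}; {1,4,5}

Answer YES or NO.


v = 9, block size k = 3, number of blocks = 9.
For resolvability, blocks must partition into parallel classes of size v/k = 3.
Total blocks must therefore be a multiple of 3: 9 = 3·3 + 0 ⇒ divisible ✓.
Consider block {3,7,8}. The only other block(s) in the collection disjoint from it are {1,4,5} — just 1 block(s). Any parallel class containing {3,7,8} would need 2 other blocks each disjoint from it, so no parallel class of size 3 can contain {3,7,8}.
Since every block must belong to some parallel class in a resolution, the collection cannot be partitioned into parallel classes.
Resolvable? NO.

NO


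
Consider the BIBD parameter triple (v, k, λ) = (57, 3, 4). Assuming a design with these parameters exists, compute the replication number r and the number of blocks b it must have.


Any 2-(v, k, λ) BIBD satisfies two necessary conditions:
  (i)  Each point sits in r blocks, and counting incidences through any fixed point gives r(k − 1) = λ(v − 1), so r = λ(v − 1)/(k − 1).
  (ii) Total incidences bk = vr, so b = vr/k.
Step 1: r = λ(v − 1)/(k − 1) = 4·(57 − 1)/(3 − 1) = 4·56/2 = 224/2 = 112.
Step 2: b = vr/k = 57·112/3 = 6384/3 = 2128.
Check integrality: r = 112 ∈ Z ✓, b = 2128 ∈ Z ✓.
(These identities are necessary conditions: they determine r and b for any design with these parameters, but do not by themselves prove that one exists.)

r = 112, b = 2128.
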